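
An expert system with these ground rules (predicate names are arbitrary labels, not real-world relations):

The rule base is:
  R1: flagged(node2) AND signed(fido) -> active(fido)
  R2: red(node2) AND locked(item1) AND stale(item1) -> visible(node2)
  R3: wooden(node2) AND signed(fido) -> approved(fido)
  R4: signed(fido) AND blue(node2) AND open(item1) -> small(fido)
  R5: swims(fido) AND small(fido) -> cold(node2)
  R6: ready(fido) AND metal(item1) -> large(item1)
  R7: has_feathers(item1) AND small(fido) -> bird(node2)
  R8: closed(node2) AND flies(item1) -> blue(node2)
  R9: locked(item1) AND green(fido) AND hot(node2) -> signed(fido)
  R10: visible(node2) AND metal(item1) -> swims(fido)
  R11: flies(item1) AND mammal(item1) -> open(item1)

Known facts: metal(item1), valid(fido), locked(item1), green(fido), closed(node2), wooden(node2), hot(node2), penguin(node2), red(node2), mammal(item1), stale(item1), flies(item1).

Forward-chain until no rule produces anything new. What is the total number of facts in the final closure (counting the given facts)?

20

Round 1 fires R2, R8, R9, R11, giving visible(node2), blue(node2), signed(fido), open(item1).
Round 2 fires R3, R4, R10, giving approved(fido), small(fido), swims(fido).
Round 3 fires R5, giving cold(node2).
Closure: {approved(fido), blue(node2), closed(node2), cold(node2), flies(item1), green(fido), hot(node2), locked(item1), mammal(item1), metal(item1), open(item1), penguin(node2), red(node2), signed(fido), small(fido), stale(item1), swims(fido), valid(fido), visible(node2), wooden(node2)} — 20 facts.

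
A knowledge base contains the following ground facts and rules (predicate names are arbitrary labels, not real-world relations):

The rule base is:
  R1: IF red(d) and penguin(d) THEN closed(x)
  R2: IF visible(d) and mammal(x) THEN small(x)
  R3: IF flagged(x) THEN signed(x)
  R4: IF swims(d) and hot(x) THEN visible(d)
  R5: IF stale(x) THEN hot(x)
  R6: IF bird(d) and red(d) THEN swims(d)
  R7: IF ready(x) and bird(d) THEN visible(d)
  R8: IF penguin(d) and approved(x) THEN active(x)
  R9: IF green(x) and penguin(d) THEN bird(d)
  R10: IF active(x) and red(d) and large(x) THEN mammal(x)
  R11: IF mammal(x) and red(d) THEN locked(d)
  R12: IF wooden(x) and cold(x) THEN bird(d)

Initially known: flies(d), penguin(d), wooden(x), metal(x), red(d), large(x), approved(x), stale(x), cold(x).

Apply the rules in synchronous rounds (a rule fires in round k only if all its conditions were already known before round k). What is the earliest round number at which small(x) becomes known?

Round 1 — R1, R5, R8, R12, derive closed(x), hot(x), active(x), bird(d).
Round 2 — R6, R10, derive swims(d), mammal(x).
Round 3 — R4, R11, derive visible(d), locked(d).
Round 4 — R2, derive small(x).
small(x) first appears in round 4.

4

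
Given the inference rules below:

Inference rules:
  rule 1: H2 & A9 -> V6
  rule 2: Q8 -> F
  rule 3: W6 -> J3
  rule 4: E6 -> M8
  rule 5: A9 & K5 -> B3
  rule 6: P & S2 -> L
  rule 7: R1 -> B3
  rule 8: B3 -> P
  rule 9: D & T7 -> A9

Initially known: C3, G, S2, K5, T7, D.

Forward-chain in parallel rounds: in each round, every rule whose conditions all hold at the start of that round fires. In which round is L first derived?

Round 1 — rule 9, derive A9.
Round 2 — rule 5, derive B3.
Round 3 — rule 8, derive P.
Round 4 — rule 6, derive L.
L first appears in round 4.

4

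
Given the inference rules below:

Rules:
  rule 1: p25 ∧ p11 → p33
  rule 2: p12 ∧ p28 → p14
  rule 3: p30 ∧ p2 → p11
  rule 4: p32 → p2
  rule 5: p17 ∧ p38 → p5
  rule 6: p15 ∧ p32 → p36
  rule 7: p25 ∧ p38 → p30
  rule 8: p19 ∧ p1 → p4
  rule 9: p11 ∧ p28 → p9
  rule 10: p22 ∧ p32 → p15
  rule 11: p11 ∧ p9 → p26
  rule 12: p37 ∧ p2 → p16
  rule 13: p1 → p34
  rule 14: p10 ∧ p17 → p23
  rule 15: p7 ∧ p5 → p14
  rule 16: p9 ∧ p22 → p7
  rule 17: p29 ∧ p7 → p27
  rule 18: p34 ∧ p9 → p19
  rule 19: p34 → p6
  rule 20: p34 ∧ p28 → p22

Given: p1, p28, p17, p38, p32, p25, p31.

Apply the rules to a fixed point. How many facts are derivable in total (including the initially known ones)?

Round 1 — rule 4, rule 5, rule 7, rule 13, derive p2, p5, p30, p34.
Round 2 — rule 3, rule 19, rule 20, derive p11, p6, p22.
Round 3 — rule 1, rule 9, rule 10, derive p33, p9, p15.
Round 4 — rule 6, rule 11, rule 16, rule 18, derive p36, p26, p7, p19.
Round 5 — rule 8, rule 15, derive p4, p14.
Closure: {p1, p11, p14, p15, p17, p19, p2, p22, p25, p26, p28, p30, p31, p32, p33, p34, p36, p38, p4, p5, p6, p7, p9} — 23 facts.

23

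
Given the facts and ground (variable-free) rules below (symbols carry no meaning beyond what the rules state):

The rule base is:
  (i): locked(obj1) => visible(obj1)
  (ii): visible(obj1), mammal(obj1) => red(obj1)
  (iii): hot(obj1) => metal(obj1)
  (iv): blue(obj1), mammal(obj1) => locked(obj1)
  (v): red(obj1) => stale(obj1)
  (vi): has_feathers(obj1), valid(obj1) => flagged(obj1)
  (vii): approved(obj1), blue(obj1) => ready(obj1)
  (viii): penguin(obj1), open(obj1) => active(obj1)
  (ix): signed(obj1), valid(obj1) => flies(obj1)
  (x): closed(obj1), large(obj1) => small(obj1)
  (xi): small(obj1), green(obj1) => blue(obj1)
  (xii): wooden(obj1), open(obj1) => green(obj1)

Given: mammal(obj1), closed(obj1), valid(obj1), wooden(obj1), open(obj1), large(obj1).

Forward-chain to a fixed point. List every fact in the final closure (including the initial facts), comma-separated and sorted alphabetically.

Round 1 fires (x), (xii), giving small(obj1), green(obj1).
Round 2 fires (xi), giving blue(obj1).
Round 3 fires (iv), giving locked(obj1).
Round 4 fires (i), giving visible(obj1).
Round 5 fires (ii), giving red(obj1).
Round 6 fires (v), giving stale(obj1).

blue(obj1), closed(obj1), green(obj1), large(obj1), locked(obj1), mammal(obj1), open(obj1), red(obj1), small(obj1), stale(obj1), valid(obj1), visible(obj1), wooden(obj1)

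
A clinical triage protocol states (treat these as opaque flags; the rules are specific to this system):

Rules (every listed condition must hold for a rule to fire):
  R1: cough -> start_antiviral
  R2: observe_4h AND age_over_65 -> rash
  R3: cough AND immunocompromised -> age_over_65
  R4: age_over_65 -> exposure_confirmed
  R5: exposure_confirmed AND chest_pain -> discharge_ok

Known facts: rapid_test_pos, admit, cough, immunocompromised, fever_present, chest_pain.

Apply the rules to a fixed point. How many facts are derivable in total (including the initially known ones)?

10

Round 1: R1 [cough -> start_antiviral]; R3 [cough AND immunocompromised -> age_over_65]. Adds start_antiviral, age_over_65.
Round 2: R4 [age_over_65 -> exposure_confirmed]. Adds exposure_confirmed.
Round 3: R5 [exposure_confirmed AND chest_pain -> discharge_ok]. Adds discharge_ok.
Closure: {admit, age_over_65, chest_pain, cough, discharge_ok, exposure_confirmed, fever_present, immunocompromised, rapid_test_pos, start_antiviral} — 10 facts.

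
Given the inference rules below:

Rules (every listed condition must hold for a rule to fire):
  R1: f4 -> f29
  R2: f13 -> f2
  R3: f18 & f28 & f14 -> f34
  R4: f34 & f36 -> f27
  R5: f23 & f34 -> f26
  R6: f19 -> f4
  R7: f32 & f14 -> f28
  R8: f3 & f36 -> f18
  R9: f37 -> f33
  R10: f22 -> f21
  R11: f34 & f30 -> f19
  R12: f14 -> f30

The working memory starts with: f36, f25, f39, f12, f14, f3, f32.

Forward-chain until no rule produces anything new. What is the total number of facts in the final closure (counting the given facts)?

15

[1] R7 [f32 & f14 -> f28]; R8 [f3 & f36 -> f18]; R12 [f14 -> f30]. ⇒ new: f28, f18, f30.
[2] R3 [f18 & f28 & f14 -> f34]. ⇒ new: f34.
[3] R4 [f34 & f36 -> f27]; R11 [f34 & f30 -> f19]. ⇒ new: f27, f19.
[4] R6 [f19 -> f4]. ⇒ new: f4.
[5] R1 [f4 -> f29]. ⇒ new: f29.
Closure: {f12, f14, f18, f19, f25, f27, f28, f29, f3, f30, f32, f34, f36, f39, f4} — 15 facts.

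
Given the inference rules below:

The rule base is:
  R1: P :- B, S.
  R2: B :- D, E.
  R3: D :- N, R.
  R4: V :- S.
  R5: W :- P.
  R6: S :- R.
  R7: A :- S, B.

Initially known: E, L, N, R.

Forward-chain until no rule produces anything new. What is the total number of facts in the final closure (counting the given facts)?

Round 1: R3 [D :- N, R.]; R6 [S :- R.]. Adds D, S.
Round 2: R2 [B :- D, E.]; R4 [V :- S.]. Adds B, V.
Round 3: R1 [P :- B, S.]; R7 [A :- S, B.]. Adds P, A.
Round 4: R5 [W :- P.]. Adds W.
Closure: {A, B, D, E, L, N, P, R, S, V, W} — 11 facts.

11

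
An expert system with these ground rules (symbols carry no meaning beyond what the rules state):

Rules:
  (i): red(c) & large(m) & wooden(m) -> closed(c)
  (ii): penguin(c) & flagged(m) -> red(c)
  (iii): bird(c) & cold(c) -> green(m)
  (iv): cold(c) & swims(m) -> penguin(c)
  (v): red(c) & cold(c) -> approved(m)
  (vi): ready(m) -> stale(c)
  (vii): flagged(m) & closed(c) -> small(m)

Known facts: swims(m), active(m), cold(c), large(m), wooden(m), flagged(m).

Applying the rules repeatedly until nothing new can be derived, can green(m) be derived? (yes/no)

[1] (iv) [cold(c) & swims(m) -> penguin(c)]. ⇒ new: penguin(c).
[2] (ii) [penguin(c) & flagged(m) -> red(c)]. ⇒ new: red(c).
[3] (i) [red(c) & large(m) & wooden(m) -> closed(c)]; (v) [red(c) & cold(c) -> approved(m)]. ⇒ new: closed(c), approved(m).
[4] (vii) [flagged(m) & closed(c) -> small(m)]. ⇒ new: small(m).
Fixed point reached. green(m) is concluded only by (iii); (iii) needs bird(c) (never derived).

no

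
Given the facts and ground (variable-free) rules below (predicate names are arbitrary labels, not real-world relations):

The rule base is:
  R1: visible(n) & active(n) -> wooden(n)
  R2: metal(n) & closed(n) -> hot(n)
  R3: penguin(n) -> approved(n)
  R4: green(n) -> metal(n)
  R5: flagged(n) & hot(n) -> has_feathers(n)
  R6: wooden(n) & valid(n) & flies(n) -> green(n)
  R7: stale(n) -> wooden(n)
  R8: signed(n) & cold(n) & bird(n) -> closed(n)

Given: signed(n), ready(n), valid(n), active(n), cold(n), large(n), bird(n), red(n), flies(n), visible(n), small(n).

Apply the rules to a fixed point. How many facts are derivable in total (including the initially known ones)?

16

Round 1: R1 [visible(n) & active(n) -> wooden(n)]; R8 [signed(n) & cold(n) & bird(n) -> closed(n)]. New: wooden(n), closed(n).
Round 2: R6 [wooden(n) & valid(n) & flies(n) -> green(n)]. New: green(n).
Round 3: R4 [green(n) -> metal(n)]. New: metal(n).
Round 4: R2 [metal(n) & closed(n) -> hot(n)]. New: hot(n).
Closure: {active(n), bird(n), closed(n), cold(n), flies(n), green(n), hot(n), large(n), metal(n), ready(n), red(n), signed(n), small(n), valid(n), visible(n), wooden(n)} — 16 facts.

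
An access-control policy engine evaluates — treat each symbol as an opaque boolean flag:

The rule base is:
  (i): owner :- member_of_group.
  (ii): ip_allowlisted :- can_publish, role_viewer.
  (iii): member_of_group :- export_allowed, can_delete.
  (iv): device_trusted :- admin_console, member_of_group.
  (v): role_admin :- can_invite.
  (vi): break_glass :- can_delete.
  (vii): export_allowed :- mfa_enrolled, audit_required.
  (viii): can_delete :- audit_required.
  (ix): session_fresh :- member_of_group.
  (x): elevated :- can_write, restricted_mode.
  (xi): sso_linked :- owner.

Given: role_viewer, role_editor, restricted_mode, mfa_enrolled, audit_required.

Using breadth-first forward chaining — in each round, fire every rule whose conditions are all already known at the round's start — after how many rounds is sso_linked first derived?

4

Round 1 — (vii), (viii), derive export_allowed, can_delete.
Round 2 — (iii), (vi), derive member_of_group, break_glass.
Round 3 — (i), (ix), derive owner, session_fresh.
Round 4 — (xi), derive sso_linked.
sso_linked first appears in round 4.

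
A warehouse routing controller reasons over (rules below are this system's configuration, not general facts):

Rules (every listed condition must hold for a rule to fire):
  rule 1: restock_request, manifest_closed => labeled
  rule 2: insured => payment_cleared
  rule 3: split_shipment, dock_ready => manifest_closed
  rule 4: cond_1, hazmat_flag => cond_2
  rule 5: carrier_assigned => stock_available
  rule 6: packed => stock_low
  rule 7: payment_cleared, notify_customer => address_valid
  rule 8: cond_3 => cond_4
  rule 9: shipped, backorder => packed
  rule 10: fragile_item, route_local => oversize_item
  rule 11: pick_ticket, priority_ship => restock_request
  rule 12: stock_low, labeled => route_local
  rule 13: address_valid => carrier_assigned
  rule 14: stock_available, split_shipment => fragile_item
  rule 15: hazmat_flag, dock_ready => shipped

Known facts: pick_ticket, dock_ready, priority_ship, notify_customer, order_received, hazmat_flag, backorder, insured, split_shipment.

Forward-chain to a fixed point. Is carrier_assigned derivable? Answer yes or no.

Round 1: rule 2 [insured => payment_cleared]; rule 3 [split_shipment, dock_ready => manifest_closed]; rule 11 [pick_ticket, priority_ship => restock_request]; rule 15 [hazmat_flag, dock_ready => shipped]. Adds payment_cleared, manifest_closed, restock_request, shipped.
Round 2: rule 1 [restock_request, manifest_closed => labeled]; rule 7 [payment_cleared, notify_customer => address_valid]; rule 9 [shipped, backorder => packed]. Adds labeled, address_valid, packed.
Round 3: rule 6 [packed => stock_low]; rule 13 [address_valid => carrier_assigned]. Adds stock_low, carrier_assigned.
Round 4: rule 5 [carrier_assigned => stock_available]; rule 12 [stock_low, labeled => route_local]. Adds stock_available, route_local.
Round 5: rule 14 [stock_available, split_shipment => fragile_item]. Adds fragile_item.
Round 6: rule 10 [fragile_item, route_local => oversize_item]. Adds oversize_item.
carrier_assigned appears in round 3, so it is derivable.

yes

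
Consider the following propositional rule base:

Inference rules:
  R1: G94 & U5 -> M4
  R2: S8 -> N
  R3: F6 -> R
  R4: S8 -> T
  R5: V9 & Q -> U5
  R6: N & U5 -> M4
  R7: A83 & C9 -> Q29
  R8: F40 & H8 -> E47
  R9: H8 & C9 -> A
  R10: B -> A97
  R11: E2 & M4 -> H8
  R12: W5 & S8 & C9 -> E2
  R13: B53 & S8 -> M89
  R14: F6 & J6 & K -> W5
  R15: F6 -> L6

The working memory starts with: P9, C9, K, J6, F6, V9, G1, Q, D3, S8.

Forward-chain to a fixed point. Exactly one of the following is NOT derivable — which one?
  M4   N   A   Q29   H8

Round 1 fires R2, R3, R4, R5, R14, R15, giving N, R, T, U5, W5, L6.
Round 2 fires R6, R12, giving M4, E2.
Round 3 fires R11, giving H8.
Round 4 fires R9, giving A.
Derived: M4 (round 2), A (round 4), H8 (round 3), N (round 1). Q29 never appears in any round.

Q29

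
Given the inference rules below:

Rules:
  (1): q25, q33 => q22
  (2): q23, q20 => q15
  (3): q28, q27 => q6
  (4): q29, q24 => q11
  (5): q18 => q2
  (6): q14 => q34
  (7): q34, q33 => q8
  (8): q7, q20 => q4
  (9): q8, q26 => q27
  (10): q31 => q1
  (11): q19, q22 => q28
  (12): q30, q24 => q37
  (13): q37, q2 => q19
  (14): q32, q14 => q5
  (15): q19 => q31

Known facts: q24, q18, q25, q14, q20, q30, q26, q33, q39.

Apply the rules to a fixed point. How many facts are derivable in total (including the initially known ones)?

20

Round 1 fires (1), (5), (6), (12), giving q22, q2, q34, q37.
Round 2 fires (7), (13), giving q8, q19.
Round 3 fires (9), (11), (15), giving q27, q28, q31.
Round 4 fires (3), (10), giving q6, q1.
Closure: {q1, q14, q18, q19, q2, q20, q22, q24, q25, q26, q27, q28, q30, q31, q33, q34, q37, q39, q6, q8} — 20 facts.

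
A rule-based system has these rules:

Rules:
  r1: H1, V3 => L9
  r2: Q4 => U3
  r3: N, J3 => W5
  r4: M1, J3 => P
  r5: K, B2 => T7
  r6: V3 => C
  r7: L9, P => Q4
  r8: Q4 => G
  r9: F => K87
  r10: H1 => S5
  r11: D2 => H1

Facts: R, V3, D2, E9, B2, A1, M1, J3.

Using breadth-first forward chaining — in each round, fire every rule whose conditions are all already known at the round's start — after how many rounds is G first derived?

Round 1 — r4, r6, r11, derive P, C, H1.
Round 2 — r1, r10, derive L9, S5.
Round 3 — r7, derive Q4.
Round 4 — r2, r8, derive U3, G.
G first appears in round 4.

4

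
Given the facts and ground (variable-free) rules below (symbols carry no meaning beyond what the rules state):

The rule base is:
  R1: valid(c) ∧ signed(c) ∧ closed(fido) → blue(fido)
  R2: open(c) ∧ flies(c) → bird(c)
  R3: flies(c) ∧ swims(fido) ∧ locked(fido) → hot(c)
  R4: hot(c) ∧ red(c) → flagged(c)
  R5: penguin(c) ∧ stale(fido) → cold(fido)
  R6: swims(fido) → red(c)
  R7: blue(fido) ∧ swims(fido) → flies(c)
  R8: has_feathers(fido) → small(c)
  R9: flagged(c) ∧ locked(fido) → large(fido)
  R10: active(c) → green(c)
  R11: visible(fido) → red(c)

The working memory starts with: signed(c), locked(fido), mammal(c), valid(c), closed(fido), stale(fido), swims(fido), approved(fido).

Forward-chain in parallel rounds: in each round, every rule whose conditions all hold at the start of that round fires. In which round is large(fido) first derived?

5

[1] R1 [valid(c) ∧ signed(c) ∧ closed(fido) → blue(fido)]; R6 [swims(fido) → red(c)]. ⇒ new: blue(fido), red(c).
[2] R7 [blue(fido) ∧ swims(fido) → flies(c)]. ⇒ new: flies(c).
[3] R3 [flies(c) ∧ swims(fido) ∧ locked(fido) → hot(c)]. ⇒ new: hot(c).
[4] R4 [hot(c) ∧ red(c) → flagged(c)]. ⇒ new: flagged(c).
[5] R9 [flagged(c) ∧ locked(fido) → large(fido)]. ⇒ new: large(fido).
large(fido) first appears in round 5.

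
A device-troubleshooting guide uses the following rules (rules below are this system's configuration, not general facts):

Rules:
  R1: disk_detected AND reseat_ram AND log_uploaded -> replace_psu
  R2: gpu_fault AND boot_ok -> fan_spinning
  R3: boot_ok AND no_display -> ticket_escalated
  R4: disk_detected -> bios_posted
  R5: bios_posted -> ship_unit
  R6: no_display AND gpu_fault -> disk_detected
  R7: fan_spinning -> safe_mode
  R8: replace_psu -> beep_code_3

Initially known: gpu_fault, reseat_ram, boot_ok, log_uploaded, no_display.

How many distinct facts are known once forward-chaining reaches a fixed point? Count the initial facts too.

Round 1: R2 [gpu_fault AND boot_ok -> fan_spinning]; R3 [boot_ok AND no_display -> ticket_escalated]; R6 [no_display AND gpu_fault -> disk_detected]. New: fan_spinning, ticket_escalated, disk_detected.
Round 2: R1 [disk_detected AND reseat_ram AND log_uploaded -> replace_psu]; R4 [disk_detected -> bios_posted]; R7 [fan_spinning -> safe_mode]. New: replace_psu, bios_posted, safe_mode.
Round 3: R5 [bios_posted -> ship_unit]; R8 [replace_psu -> beep_code_3]. New: ship_unit, beep_code_3.
Closure: {beep_code_3, bios_posted, boot_ok, disk_detected, fan_spinning, gpu_fault, log_uploaded, no_display, replace_psu, reseat_ram, safe_mode, ship_unit, ticket_escalated} — 13 facts.

13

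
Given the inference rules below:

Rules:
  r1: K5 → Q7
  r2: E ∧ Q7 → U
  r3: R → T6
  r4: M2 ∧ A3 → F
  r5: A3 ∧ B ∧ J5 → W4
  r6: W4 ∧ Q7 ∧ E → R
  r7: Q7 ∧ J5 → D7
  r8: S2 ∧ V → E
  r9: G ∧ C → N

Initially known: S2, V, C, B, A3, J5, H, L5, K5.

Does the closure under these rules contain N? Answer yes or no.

no

[1] r1 [K5 → Q7]; r5 [A3 ∧ B ∧ J5 → W4]; r8 [S2 ∧ V → E]. ⇒ new: Q7, W4, E.
[2] r2 [E ∧ Q7 → U]; r6 [W4 ∧ Q7 ∧ E → R]; r7 [Q7 ∧ J5 → D7]. ⇒ new: U, R, D7.
[3] r3 [R → T6]. ⇒ new: T6.
Fixed point reached. N is concluded only by r9; r9 needs G (never derived).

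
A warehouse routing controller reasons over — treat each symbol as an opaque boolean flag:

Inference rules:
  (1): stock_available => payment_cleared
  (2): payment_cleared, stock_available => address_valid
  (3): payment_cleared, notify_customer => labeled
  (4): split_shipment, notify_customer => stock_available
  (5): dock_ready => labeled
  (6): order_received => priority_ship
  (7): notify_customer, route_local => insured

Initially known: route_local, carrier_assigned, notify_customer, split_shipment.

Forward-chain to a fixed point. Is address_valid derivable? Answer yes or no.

yes

Round 1: (4) [split_shipment, notify_customer => stock_available]; (7) [notify_customer, route_local => insured]. New: stock_available, insured.
Round 2: (1) [stock_available => payment_cleared]. New: payment_cleared.
Round 3: (2) [payment_cleared, stock_available => address_valid]; (3) [payment_cleared, notify_customer => labeled]. New: address_valid, labeled.
address_valid appears in round 3, so it is derivable.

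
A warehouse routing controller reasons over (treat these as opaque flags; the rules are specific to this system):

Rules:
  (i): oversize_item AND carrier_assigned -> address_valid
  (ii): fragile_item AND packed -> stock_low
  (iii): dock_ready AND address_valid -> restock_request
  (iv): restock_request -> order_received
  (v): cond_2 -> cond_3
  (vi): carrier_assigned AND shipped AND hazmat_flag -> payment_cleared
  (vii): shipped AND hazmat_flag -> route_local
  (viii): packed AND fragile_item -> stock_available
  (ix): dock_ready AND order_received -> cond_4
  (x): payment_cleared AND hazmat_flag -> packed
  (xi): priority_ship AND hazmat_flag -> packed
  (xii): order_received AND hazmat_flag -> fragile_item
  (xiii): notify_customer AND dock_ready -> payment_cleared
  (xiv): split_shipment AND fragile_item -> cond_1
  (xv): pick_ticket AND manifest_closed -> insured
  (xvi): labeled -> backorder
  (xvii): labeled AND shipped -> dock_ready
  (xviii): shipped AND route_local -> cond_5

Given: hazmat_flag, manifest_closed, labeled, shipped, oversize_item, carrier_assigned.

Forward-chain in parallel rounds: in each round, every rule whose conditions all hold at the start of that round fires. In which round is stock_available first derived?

5

Round 1 — (i), (vi), (vii), (xvi), (xvii), derive address_valid, payment_cleared, route_local, backorder, dock_ready.
Round 2 — (iii), (x), (xviii), derive restock_request, packed, cond_5.
Round 3 — (iv), derive order_received.
Round 4 — (ix), (xii), derive cond_4, fragile_item.
Round 5 — (ii), (viii), derive stock_low, stock_available.
stock_available first appears in round 5.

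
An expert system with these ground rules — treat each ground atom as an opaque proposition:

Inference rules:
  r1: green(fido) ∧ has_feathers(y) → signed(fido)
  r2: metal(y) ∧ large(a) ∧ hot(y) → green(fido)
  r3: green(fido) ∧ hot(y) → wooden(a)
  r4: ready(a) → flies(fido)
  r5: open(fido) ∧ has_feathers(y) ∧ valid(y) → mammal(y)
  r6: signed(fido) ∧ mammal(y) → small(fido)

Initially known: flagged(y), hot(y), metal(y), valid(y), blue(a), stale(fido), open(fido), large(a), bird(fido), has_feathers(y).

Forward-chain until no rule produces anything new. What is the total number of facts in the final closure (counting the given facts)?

Round 1: r2 [metal(y) ∧ large(a) ∧ hot(y) → green(fido)]; r5 [open(fido) ∧ has_feathers(y) ∧ valid(y) → mammal(y)]. Adds green(fido), mammal(y).
Round 2: r1 [green(fido) ∧ has_feathers(y) → signed(fido)]; r3 [green(fido) ∧ hot(y) → wooden(a)]. Adds signed(fido), wooden(a).
Round 3: r6 [signed(fido) ∧ mammal(y) → small(fido)]. Adds small(fido).
Closure: {bird(fido), blue(a), flagged(y), green(fido), has_feathers(y), hot(y), large(a), mammal(y), metal(y), open(fido), signed(fido), small(fido), stale(fido), valid(y), wooden(a)} — 15 facts.

15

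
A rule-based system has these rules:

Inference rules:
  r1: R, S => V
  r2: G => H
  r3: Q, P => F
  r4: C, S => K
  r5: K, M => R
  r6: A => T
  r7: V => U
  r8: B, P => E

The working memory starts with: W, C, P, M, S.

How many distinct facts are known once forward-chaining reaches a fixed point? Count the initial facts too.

Round 1 — r4, derive K.
Round 2 — r5, derive R.
Round 3 — r1, derive V.
Round 4 — r7, derive U.
Closure: {C, K, M, P, R, S, U, V, W} — 9 facts.

9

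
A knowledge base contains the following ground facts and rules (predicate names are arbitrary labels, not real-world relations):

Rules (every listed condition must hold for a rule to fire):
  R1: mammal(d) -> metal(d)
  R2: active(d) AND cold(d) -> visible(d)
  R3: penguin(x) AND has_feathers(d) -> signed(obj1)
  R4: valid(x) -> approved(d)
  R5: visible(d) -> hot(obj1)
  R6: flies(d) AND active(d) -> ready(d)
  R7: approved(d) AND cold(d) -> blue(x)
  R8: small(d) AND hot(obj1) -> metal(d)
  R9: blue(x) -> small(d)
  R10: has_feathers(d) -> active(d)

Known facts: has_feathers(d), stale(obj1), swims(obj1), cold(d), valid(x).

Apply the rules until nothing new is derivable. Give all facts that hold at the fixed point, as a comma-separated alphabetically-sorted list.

active(d), approved(d), blue(x), cold(d), has_feathers(d), hot(obj1), metal(d), small(d), stale(obj1), swims(obj1), valid(x), visible(d)

[1] R4 [valid(x) -> approved(d)]; R10 [has_feathers(d) -> active(d)]. ⇒ new: approved(d), active(d).
[2] R2 [active(d) AND cold(d) -> visible(d)]; R7 [approved(d) AND cold(d) -> blue(x)]. ⇒ new: visible(d), blue(x).
[3] R5 [visible(d) -> hot(obj1)]; R9 [blue(x) -> small(d)]. ⇒ new: hot(obj1), small(d).
[4] R8 [small(d) AND hot(obj1) -> metal(d)]. ⇒ new: metal(d).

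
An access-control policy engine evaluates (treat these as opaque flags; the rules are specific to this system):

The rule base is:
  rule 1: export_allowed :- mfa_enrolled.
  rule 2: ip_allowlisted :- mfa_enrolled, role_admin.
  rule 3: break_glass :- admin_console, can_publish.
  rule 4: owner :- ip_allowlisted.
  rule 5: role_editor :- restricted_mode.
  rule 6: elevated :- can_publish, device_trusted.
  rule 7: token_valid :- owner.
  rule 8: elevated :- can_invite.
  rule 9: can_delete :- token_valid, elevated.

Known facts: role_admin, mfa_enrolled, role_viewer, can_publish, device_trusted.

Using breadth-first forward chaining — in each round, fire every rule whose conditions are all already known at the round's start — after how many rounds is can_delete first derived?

Round 1: rule 1 [export_allowed :- mfa_enrolled.]; rule 2 [ip_allowlisted :- mfa_enrolled, role_admin.]; rule 6 [elevated :- can_publish, device_trusted.]. Adds export_allowed, ip_allowlisted, elevated.
Round 2: rule 4 [owner :- ip_allowlisted.]. Adds owner.
Round 3: rule 7 [token_valid :- owner.]. Adds token_valid.
Round 4: rule 9 [can_delete :- token_valid, elevated.]. Adds can_delete.
can_delete first appears in round 4.

4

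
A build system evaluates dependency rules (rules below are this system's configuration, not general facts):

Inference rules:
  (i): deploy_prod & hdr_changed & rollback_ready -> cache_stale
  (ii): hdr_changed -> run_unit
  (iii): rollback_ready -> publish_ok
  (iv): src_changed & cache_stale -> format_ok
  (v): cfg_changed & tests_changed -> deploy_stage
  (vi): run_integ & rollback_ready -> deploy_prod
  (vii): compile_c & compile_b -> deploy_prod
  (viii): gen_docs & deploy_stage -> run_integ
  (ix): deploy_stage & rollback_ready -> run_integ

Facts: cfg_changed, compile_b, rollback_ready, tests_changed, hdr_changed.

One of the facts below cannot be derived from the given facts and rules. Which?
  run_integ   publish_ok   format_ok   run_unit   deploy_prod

format_ok

Round 1 — (ii), (iii), (v), derive run_unit, publish_ok, deploy_stage.
Round 2 — (ix), derive run_integ.
Round 3 — (vi), derive deploy_prod.
Round 4 — (i), derive cache_stale.
Derived: run_unit (round 1), deploy_prod (round 3), run_integ (round 2), publish_ok (round 1). format_ok never appears in any round.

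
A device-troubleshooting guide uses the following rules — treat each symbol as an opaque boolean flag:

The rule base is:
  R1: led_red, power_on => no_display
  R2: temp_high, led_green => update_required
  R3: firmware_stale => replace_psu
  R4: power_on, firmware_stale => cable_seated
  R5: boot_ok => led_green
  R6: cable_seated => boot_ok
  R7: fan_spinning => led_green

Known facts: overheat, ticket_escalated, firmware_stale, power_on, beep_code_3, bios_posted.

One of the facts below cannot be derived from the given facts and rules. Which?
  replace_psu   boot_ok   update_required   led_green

Round 1: R3 [firmware_stale => replace_psu]; R4 [power_on, firmware_stale => cable_seated]. Adds replace_psu, cable_seated.
Round 2: R6 [cable_seated => boot_ok]. Adds boot_ok.
Round 3: R5 [boot_ok => led_green]. Adds led_green.
Derived: led_green (round 3), boot_ok (round 2), replace_psu (round 1). update_required never appears in any round.

update_required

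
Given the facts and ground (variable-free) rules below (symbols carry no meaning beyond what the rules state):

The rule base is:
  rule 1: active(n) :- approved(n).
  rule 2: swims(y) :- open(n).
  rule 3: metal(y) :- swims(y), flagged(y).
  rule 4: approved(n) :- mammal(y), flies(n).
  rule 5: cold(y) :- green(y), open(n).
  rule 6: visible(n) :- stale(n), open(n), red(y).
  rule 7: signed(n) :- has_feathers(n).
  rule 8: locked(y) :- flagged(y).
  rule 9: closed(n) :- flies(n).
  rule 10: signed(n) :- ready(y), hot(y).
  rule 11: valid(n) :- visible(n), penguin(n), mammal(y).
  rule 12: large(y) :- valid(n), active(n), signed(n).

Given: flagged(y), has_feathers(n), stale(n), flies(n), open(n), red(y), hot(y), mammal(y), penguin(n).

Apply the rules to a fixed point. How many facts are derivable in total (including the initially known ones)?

Round 1 — rule 2, rule 4, rule 6, rule 7, rule 8, rule 9, derive swims(y), approved(n), visible(n), signed(n), locked(y), closed(n).
Round 2 — rule 1, rule 3, rule 11, derive active(n), metal(y), valid(n).
Round 3 — rule 12, derive large(y).
Closure: {active(n), approved(n), closed(n), flagged(y), flies(n), has_feathers(n), hot(y), large(y), locked(y), mammal(y), metal(y), open(n), penguin(n), red(y), signed(n), stale(n), swims(y), valid(n), visible(n)} — 19 facts.

19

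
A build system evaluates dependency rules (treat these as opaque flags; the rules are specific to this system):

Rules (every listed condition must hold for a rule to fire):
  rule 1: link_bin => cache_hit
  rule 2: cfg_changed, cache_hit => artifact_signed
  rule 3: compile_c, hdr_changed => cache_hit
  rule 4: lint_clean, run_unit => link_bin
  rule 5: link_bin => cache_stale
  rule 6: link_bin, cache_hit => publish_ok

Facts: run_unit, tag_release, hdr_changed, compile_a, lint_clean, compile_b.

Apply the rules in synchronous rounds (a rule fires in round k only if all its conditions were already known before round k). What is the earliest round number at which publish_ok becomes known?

[1] rule 4 [lint_clean, run_unit => link_bin]. ⇒ new: link_bin.
[2] rule 1 [link_bin => cache_hit]; rule 5 [link_bin => cache_stale]. ⇒ new: cache_hit, cache_stale.
[3] rule 6 [link_bin, cache_hit => publish_ok]. ⇒ new: publish_ok.
publish_ok first appears in round 3.

3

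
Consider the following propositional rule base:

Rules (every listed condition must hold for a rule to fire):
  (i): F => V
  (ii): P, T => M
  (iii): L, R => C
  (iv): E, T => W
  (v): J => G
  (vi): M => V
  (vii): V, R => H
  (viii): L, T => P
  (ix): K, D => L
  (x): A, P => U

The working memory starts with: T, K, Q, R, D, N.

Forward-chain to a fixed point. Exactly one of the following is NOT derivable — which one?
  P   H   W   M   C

[1] (ix) [K, D => L]. ⇒ new: L.
[2] (iii) [L, R => C]; (viii) [L, T => P]. ⇒ new: C, P.
[3] (ii) [P, T => M]. ⇒ new: M.
[4] (vi) [M => V]. ⇒ new: V.
[5] (vii) [V, R => H]. ⇒ new: H.
Derived: H (round 5), P (round 2), M (round 3), C (round 2). W never appears in any round.

W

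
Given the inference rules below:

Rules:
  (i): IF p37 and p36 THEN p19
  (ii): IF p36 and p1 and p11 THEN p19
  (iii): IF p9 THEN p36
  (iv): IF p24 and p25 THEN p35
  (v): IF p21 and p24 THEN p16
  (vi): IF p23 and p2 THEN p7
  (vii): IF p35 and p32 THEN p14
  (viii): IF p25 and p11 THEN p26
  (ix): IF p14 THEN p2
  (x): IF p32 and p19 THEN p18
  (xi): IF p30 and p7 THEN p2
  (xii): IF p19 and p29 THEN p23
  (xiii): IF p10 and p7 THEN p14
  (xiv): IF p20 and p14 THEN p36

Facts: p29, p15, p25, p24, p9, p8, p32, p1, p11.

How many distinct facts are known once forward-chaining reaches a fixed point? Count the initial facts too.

Round 1 — (iii), (iv), (viii), derive p36, p35, p26.
Round 2 — (ii), (vii), derive p19, p14.
Round 3 — (ix), (x), (xii), derive p2, p18, p23.
Round 4 — (vi), derive p7.
Closure: {p1, p11, p14, p15, p18, p19, p2, p23, p24, p25, p26, p29, p32, p35, p36, p7, p8, p9} — 18 facts.

18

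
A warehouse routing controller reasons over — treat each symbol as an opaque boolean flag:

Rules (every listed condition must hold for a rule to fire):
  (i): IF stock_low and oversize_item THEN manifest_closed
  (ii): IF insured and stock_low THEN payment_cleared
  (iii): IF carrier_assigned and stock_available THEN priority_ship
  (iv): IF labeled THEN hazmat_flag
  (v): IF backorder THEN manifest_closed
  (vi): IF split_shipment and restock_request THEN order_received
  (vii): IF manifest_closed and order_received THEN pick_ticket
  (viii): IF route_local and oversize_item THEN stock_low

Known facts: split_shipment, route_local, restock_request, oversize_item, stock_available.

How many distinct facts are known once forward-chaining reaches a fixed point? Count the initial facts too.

9

Round 1: (vi) [IF split_shipment and restock_request THEN order_received]; (viii) [IF route_local and oversize_item THEN stock_low]. Adds order_received, stock_low.
Round 2: (i) [IF stock_low and oversize_item THEN manifest_closed]. Adds manifest_closed.
Round 3: (vii) [IF manifest_closed and order_received THEN pick_ticket]. Adds pick_ticket.
Closure: {manifest_closed, order_received, oversize_item, pick_ticket, restock_request, route_local, split_shipment, stock_available, stock_low} — 9 facts.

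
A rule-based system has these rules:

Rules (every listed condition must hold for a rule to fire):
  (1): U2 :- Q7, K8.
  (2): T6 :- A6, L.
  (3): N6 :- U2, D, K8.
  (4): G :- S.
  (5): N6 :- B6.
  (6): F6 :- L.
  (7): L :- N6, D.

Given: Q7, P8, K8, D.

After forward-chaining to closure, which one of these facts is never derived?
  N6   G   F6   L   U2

Round 1 fires (1), giving U2.
Round 2 fires (3), giving N6.
Round 3 fires (7), giving L.
Round 4 fires (6), giving F6.
Derived: L (round 3), F6 (round 4), N6 (round 2), U2 (round 1). G never appears in any round.

G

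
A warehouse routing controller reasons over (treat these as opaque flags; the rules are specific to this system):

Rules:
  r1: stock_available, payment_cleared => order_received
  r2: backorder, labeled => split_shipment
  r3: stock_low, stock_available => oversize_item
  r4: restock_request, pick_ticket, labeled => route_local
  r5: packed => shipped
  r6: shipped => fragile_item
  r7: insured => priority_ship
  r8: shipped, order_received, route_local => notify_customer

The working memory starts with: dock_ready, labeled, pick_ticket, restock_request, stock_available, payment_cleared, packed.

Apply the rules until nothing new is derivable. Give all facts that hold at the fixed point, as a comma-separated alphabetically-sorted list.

dock_ready, fragile_item, labeled, notify_customer, order_received, packed, payment_cleared, pick_ticket, restock_request, route_local, shipped, stock_available

Round 1 — r1, r4, r5, derive order_received, route_local, shipped.
Round 2 — r6, r8, derive fragile_item, notify_customer.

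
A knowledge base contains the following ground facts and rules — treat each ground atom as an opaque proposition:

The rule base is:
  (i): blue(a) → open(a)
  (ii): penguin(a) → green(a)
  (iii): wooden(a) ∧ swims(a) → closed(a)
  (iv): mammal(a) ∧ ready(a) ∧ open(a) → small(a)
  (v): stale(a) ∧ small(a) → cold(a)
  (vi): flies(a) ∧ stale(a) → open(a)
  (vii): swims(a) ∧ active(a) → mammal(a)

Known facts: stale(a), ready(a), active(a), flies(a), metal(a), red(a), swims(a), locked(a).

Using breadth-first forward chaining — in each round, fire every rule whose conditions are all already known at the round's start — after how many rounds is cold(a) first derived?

3

Round 1: (vi) [flies(a) ∧ stale(a) → open(a)]; (vii) [swims(a) ∧ active(a) → mammal(a)]. Adds open(a), mammal(a).
Round 2: (iv) [mammal(a) ∧ ready(a) ∧ open(a) → small(a)]. Adds small(a).
Round 3: (v) [stale(a) ∧ small(a) → cold(a)]. Adds cold(a).
cold(a) first appears in round 3.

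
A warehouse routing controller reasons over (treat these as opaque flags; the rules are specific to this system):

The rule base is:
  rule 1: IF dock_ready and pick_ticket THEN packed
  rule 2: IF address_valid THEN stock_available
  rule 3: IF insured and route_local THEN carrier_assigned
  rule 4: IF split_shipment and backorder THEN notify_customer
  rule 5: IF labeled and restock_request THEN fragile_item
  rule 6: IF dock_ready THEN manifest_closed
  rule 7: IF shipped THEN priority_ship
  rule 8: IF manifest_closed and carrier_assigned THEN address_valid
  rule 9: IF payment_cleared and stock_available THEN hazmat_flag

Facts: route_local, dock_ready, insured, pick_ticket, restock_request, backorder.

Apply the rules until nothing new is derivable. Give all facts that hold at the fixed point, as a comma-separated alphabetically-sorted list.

[1] rule 1 [IF dock_ready and pick_ticket THEN packed]; rule 3 [IF insured and route_local THEN carrier_assigned]; rule 6 [IF dock_ready THEN manifest_closed]. ⇒ new: packed, carrier_assigned, manifest_closed.
[2] rule 8 [IF manifest_closed and carrier_assigned THEN address_valid]. ⇒ new: address_valid.
[3] rule 2 [IF address_valid THEN stock_available]. ⇒ new: stock_available.

address_valid, backorder, carrier_assigned, dock_ready, insured, manifest_closed, packed, pick_ticket, restock_request, route_local, stock_available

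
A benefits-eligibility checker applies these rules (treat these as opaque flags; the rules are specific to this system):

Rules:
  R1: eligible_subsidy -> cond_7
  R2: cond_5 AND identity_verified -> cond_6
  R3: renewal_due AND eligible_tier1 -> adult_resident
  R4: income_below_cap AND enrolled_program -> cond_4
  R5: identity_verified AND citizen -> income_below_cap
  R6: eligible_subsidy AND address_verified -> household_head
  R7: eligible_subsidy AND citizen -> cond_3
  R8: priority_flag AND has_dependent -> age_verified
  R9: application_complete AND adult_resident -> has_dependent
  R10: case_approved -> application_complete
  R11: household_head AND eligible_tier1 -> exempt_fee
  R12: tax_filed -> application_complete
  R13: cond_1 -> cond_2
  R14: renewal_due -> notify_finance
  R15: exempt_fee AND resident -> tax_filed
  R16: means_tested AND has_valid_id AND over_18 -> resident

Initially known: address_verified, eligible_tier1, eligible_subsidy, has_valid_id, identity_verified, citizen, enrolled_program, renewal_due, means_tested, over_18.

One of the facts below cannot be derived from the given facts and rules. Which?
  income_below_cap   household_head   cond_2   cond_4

cond_2

Round 1: R1 [eligible_subsidy -> cond_7]; R3 [renewal_due AND eligible_tier1 -> adult_resident]; R5 [identity_verified AND citizen -> income_below_cap]; R6 [eligible_subsidy AND address_verified -> household_head]; R7 [eligible_subsidy AND citizen -> cond_3]; R14 [renewal_due -> notify_finance]; R16 [means_tested AND has_valid_id AND over_18 -> resident]. New: cond_7, adult_resident, income_below_cap, household_head, cond_3, notify_finance, resident.
Round 2: R4 [income_below_cap AND enrolled_program -> cond_4]; R11 [household_head AND eligible_tier1 -> exempt_fee]. New: cond_4, exempt_fee.
Round 3: R15 [exempt_fee AND resident -> tax_filed]. New: tax_filed.
Round 4: R12 [tax_filed -> application_complete]. New: application_complete.
Round 5: R9 [application_complete AND adult_resident -> has_dependent]. New: has_dependent.
Derived: income_below_cap (round 1), cond_4 (round 2), household_head (round 1). cond_2 never appears in any round.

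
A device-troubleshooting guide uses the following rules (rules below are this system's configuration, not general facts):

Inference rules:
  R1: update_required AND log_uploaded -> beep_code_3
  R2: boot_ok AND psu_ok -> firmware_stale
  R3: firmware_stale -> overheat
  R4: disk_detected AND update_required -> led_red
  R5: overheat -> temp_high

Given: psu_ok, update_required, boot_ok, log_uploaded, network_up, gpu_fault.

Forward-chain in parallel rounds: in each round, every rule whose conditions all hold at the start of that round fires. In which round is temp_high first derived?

3

Round 1 fires R1, R2, giving beep_code_3, firmware_stale.
Round 2 fires R3, giving overheat.
Round 3 fires R5, giving temp_high.
temp_high first appears in round 3.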